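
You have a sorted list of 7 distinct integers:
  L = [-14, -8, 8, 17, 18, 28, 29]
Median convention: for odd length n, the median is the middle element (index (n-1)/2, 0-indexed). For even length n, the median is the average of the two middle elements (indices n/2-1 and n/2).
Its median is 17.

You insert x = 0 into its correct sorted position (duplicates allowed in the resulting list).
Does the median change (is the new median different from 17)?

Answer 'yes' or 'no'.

Answer: yes

Derivation:
Old median = 17
Insert x = 0
New median = 25/2
Changed? yes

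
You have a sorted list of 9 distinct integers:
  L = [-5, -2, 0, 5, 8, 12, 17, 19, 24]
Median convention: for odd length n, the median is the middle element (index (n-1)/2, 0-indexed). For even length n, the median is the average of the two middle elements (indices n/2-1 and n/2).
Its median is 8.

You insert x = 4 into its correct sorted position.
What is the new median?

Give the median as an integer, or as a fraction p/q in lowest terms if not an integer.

Answer: 13/2

Derivation:
Old list (sorted, length 9): [-5, -2, 0, 5, 8, 12, 17, 19, 24]
Old median = 8
Insert x = 4
Old length odd (9). Middle was index 4 = 8.
New length even (10). New median = avg of two middle elements.
x = 4: 3 elements are < x, 6 elements are > x.
New sorted list: [-5, -2, 0, 4, 5, 8, 12, 17, 19, 24]
New median = 13/2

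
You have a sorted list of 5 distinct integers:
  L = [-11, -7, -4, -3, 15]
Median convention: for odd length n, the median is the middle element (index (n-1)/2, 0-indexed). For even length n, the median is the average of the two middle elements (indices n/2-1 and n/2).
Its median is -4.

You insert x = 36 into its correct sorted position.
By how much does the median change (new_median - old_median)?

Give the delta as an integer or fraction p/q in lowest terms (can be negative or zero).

Old median = -4
After inserting x = 36: new sorted = [-11, -7, -4, -3, 15, 36]
New median = -7/2
Delta = -7/2 - -4 = 1/2

Answer: 1/2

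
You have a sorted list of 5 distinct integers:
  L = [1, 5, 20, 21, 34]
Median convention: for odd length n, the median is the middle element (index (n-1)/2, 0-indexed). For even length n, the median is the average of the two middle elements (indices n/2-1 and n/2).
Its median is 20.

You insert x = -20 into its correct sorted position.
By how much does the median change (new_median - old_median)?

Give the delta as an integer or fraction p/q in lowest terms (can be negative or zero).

Old median = 20
After inserting x = -20: new sorted = [-20, 1, 5, 20, 21, 34]
New median = 25/2
Delta = 25/2 - 20 = -15/2

Answer: -15/2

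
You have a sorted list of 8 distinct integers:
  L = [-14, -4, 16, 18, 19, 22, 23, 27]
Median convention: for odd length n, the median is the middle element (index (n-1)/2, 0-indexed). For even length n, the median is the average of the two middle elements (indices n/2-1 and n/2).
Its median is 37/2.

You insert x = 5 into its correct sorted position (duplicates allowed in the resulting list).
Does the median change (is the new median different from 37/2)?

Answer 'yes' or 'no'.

Answer: yes

Derivation:
Old median = 37/2
Insert x = 5
New median = 18
Changed? yes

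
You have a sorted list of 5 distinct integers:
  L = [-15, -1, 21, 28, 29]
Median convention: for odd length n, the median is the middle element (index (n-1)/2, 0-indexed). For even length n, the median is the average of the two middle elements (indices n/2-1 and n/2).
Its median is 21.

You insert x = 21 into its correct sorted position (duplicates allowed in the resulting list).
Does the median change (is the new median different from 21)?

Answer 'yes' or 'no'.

Old median = 21
Insert x = 21
New median = 21
Changed? no

Answer: no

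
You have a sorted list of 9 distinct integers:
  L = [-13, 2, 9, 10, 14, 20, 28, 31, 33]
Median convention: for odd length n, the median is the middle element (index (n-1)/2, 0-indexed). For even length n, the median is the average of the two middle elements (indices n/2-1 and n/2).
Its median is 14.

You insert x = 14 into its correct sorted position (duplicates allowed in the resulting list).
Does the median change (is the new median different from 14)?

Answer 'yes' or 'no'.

Old median = 14
Insert x = 14
New median = 14
Changed? no

Answer: no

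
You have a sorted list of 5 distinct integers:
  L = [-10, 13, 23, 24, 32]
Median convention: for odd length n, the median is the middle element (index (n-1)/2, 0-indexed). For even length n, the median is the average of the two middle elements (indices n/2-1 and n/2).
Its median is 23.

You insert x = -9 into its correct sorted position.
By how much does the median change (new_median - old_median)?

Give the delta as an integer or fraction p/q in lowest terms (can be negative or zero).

Old median = 23
After inserting x = -9: new sorted = [-10, -9, 13, 23, 24, 32]
New median = 18
Delta = 18 - 23 = -5

Answer: -5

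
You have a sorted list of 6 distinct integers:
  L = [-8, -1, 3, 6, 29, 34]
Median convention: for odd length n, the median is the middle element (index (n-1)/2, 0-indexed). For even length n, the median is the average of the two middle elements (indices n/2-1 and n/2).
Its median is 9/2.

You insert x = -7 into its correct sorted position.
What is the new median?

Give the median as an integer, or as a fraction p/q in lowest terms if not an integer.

Answer: 3

Derivation:
Old list (sorted, length 6): [-8, -1, 3, 6, 29, 34]
Old median = 9/2
Insert x = -7
Old length even (6). Middle pair: indices 2,3 = 3,6.
New length odd (7). New median = single middle element.
x = -7: 1 elements are < x, 5 elements are > x.
New sorted list: [-8, -7, -1, 3, 6, 29, 34]
New median = 3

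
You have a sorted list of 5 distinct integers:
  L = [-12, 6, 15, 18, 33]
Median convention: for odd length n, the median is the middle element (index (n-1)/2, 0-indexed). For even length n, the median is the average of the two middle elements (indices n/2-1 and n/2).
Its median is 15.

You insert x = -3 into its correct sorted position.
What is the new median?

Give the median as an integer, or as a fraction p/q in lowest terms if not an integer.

Answer: 21/2

Derivation:
Old list (sorted, length 5): [-12, 6, 15, 18, 33]
Old median = 15
Insert x = -3
Old length odd (5). Middle was index 2 = 15.
New length even (6). New median = avg of two middle elements.
x = -3: 1 elements are < x, 4 elements are > x.
New sorted list: [-12, -3, 6, 15, 18, 33]
New median = 21/2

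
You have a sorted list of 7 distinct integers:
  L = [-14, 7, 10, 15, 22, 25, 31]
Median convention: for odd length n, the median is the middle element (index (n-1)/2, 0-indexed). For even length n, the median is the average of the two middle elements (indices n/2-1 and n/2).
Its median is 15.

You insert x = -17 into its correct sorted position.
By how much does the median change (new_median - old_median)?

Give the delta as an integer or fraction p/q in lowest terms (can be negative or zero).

Old median = 15
After inserting x = -17: new sorted = [-17, -14, 7, 10, 15, 22, 25, 31]
New median = 25/2
Delta = 25/2 - 15 = -5/2

Answer: -5/2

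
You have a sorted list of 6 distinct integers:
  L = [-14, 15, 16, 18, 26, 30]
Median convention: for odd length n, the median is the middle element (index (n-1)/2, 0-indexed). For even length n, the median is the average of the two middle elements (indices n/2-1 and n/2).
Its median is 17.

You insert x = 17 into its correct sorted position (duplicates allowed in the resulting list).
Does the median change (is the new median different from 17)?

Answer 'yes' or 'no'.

Old median = 17
Insert x = 17
New median = 17
Changed? no

Answer: no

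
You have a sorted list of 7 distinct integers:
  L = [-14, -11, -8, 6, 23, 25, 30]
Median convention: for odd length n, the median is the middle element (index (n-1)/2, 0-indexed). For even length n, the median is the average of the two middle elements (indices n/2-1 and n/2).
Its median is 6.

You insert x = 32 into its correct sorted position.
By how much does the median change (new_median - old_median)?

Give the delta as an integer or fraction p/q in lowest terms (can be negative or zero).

Answer: 17/2

Derivation:
Old median = 6
After inserting x = 32: new sorted = [-14, -11, -8, 6, 23, 25, 30, 32]
New median = 29/2
Delta = 29/2 - 6 = 17/2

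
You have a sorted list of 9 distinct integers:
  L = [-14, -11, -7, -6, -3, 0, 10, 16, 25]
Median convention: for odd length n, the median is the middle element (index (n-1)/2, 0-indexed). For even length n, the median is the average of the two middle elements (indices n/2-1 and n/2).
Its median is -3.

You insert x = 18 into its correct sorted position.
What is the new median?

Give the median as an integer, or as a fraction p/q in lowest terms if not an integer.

Answer: -3/2

Derivation:
Old list (sorted, length 9): [-14, -11, -7, -6, -3, 0, 10, 16, 25]
Old median = -3
Insert x = 18
Old length odd (9). Middle was index 4 = -3.
New length even (10). New median = avg of two middle elements.
x = 18: 8 elements are < x, 1 elements are > x.
New sorted list: [-14, -11, -7, -6, -3, 0, 10, 16, 18, 25]
New median = -3/2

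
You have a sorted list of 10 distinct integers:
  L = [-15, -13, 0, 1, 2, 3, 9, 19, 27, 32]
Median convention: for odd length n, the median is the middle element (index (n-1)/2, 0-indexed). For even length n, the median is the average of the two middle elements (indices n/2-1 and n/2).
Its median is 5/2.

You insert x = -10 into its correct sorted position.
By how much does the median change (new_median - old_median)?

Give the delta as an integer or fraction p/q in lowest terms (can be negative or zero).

Answer: -1/2

Derivation:
Old median = 5/2
After inserting x = -10: new sorted = [-15, -13, -10, 0, 1, 2, 3, 9, 19, 27, 32]
New median = 2
Delta = 2 - 5/2 = -1/2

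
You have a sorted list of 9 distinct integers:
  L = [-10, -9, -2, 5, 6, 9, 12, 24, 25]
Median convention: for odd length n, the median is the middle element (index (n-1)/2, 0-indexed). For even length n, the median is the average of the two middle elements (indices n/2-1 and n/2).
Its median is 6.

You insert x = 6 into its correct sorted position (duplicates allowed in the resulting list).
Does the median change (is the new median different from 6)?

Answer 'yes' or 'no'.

Answer: no

Derivation:
Old median = 6
Insert x = 6
New median = 6
Changed? no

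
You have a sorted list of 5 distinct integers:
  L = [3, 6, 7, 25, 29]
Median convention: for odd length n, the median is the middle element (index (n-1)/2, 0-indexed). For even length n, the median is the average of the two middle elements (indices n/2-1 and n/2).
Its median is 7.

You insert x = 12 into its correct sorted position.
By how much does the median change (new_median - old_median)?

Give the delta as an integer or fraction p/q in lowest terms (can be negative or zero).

Answer: 5/2

Derivation:
Old median = 7
After inserting x = 12: new sorted = [3, 6, 7, 12, 25, 29]
New median = 19/2
Delta = 19/2 - 7 = 5/2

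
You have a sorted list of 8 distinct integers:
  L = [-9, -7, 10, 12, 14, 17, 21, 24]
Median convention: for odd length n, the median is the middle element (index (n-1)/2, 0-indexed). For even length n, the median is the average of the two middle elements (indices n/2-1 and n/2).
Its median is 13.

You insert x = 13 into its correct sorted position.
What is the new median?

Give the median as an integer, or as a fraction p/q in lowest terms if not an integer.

Answer: 13

Derivation:
Old list (sorted, length 8): [-9, -7, 10, 12, 14, 17, 21, 24]
Old median = 13
Insert x = 13
Old length even (8). Middle pair: indices 3,4 = 12,14.
New length odd (9). New median = single middle element.
x = 13: 4 elements are < x, 4 elements are > x.
New sorted list: [-9, -7, 10, 12, 13, 14, 17, 21, 24]
New median = 13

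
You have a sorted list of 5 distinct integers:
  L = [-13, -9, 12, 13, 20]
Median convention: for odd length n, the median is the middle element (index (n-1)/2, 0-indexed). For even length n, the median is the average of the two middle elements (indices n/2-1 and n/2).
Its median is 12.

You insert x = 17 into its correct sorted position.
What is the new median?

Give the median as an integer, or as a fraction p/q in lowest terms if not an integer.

Old list (sorted, length 5): [-13, -9, 12, 13, 20]
Old median = 12
Insert x = 17
Old length odd (5). Middle was index 2 = 12.
New length even (6). New median = avg of two middle elements.
x = 17: 4 elements are < x, 1 elements are > x.
New sorted list: [-13, -9, 12, 13, 17, 20]
New median = 25/2

Answer: 25/2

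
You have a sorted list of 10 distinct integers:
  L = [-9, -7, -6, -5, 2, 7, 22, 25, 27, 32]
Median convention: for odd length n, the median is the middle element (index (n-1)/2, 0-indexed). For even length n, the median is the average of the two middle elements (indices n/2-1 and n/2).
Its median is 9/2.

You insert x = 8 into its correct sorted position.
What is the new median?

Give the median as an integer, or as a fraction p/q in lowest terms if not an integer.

Answer: 7

Derivation:
Old list (sorted, length 10): [-9, -7, -6, -5, 2, 7, 22, 25, 27, 32]
Old median = 9/2
Insert x = 8
Old length even (10). Middle pair: indices 4,5 = 2,7.
New length odd (11). New median = single middle element.
x = 8: 6 elements are < x, 4 elements are > x.
New sorted list: [-9, -7, -6, -5, 2, 7, 8, 22, 25, 27, 32]
New median = 7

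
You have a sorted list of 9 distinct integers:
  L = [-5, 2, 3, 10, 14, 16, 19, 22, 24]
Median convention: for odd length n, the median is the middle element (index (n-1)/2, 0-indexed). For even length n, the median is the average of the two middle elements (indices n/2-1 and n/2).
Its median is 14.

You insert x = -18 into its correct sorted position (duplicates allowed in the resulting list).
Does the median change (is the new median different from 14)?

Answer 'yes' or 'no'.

Answer: yes

Derivation:
Old median = 14
Insert x = -18
New median = 12
Changed? yes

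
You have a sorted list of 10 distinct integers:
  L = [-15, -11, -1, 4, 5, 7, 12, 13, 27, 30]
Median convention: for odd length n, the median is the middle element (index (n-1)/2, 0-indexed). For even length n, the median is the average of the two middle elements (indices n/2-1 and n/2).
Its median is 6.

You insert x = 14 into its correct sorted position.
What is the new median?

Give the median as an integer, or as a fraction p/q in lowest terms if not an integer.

Old list (sorted, length 10): [-15, -11, -1, 4, 5, 7, 12, 13, 27, 30]
Old median = 6
Insert x = 14
Old length even (10). Middle pair: indices 4,5 = 5,7.
New length odd (11). New median = single middle element.
x = 14: 8 elements are < x, 2 elements are > x.
New sorted list: [-15, -11, -1, 4, 5, 7, 12, 13, 14, 27, 30]
New median = 7

Answer: 7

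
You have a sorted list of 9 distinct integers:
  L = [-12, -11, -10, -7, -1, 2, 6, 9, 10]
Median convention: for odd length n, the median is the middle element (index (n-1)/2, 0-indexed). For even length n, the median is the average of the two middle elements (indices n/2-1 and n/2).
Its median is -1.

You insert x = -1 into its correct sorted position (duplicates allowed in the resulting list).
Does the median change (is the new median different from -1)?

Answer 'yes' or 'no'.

Answer: no

Derivation:
Old median = -1
Insert x = -1
New median = -1
Changed? no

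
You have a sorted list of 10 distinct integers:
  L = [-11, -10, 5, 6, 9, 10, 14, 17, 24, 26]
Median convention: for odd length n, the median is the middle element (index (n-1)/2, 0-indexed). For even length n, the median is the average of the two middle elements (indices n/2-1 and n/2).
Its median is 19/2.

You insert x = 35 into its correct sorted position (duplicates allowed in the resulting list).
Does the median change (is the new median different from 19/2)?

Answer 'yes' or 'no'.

Old median = 19/2
Insert x = 35
New median = 10
Changed? yes

Answer: yes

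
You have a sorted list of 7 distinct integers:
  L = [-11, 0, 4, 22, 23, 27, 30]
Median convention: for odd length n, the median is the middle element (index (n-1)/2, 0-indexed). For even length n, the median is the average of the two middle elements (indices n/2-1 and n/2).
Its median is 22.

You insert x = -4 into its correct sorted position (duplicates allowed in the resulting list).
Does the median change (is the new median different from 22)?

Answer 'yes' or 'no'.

Answer: yes

Derivation:
Old median = 22
Insert x = -4
New median = 13
Changed? yes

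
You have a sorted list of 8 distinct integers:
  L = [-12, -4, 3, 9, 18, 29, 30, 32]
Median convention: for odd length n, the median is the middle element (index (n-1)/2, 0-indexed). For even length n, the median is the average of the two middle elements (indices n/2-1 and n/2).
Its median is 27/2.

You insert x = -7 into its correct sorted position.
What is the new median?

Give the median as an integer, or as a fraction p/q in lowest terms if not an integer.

Old list (sorted, length 8): [-12, -4, 3, 9, 18, 29, 30, 32]
Old median = 27/2
Insert x = -7
Old length even (8). Middle pair: indices 3,4 = 9,18.
New length odd (9). New median = single middle element.
x = -7: 1 elements are < x, 7 elements are > x.
New sorted list: [-12, -7, -4, 3, 9, 18, 29, 30, 32]
New median = 9

Answer: 9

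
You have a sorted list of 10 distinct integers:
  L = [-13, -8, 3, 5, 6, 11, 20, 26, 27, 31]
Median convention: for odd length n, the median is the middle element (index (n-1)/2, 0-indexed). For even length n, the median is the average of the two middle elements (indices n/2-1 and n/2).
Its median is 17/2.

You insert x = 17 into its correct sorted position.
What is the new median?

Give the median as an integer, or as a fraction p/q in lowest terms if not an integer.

Old list (sorted, length 10): [-13, -8, 3, 5, 6, 11, 20, 26, 27, 31]
Old median = 17/2
Insert x = 17
Old length even (10). Middle pair: indices 4,5 = 6,11.
New length odd (11). New median = single middle element.
x = 17: 6 elements are < x, 4 elements are > x.
New sorted list: [-13, -8, 3, 5, 6, 11, 17, 20, 26, 27, 31]
New median = 11

Answer: 11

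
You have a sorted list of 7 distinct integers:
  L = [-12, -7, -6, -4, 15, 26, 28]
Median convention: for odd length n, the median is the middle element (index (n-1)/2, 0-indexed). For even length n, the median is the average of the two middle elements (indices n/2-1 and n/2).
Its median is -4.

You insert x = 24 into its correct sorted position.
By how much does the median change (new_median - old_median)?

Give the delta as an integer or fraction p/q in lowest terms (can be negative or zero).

Answer: 19/2

Derivation:
Old median = -4
After inserting x = 24: new sorted = [-12, -7, -6, -4, 15, 24, 26, 28]
New median = 11/2
Delta = 11/2 - -4 = 19/2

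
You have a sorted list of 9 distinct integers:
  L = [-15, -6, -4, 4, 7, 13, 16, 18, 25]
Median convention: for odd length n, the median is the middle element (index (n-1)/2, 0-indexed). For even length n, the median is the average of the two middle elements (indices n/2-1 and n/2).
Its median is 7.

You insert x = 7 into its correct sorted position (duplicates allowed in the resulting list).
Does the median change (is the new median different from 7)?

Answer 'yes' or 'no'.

Old median = 7
Insert x = 7
New median = 7
Changed? no

Answer: no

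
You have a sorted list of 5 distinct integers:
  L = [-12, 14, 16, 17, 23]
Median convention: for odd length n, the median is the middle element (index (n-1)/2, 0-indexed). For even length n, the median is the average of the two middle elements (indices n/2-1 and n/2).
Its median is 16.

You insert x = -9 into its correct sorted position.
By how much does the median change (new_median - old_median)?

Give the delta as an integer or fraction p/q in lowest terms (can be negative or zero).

Old median = 16
After inserting x = -9: new sorted = [-12, -9, 14, 16, 17, 23]
New median = 15
Delta = 15 - 16 = -1

Answer: -1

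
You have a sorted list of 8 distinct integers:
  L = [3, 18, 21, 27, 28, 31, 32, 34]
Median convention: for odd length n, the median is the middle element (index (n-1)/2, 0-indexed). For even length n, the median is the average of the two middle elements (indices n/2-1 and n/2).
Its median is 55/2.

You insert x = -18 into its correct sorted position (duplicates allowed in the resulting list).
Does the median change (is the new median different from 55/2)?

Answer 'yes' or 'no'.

Old median = 55/2
Insert x = -18
New median = 27
Changed? yes

Answer: yes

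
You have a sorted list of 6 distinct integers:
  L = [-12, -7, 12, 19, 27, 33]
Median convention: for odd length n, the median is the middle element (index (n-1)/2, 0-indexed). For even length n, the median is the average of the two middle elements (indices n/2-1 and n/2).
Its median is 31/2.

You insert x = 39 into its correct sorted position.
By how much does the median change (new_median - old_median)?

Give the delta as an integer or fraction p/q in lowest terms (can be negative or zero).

Answer: 7/2

Derivation:
Old median = 31/2
After inserting x = 39: new sorted = [-12, -7, 12, 19, 27, 33, 39]
New median = 19
Delta = 19 - 31/2 = 7/2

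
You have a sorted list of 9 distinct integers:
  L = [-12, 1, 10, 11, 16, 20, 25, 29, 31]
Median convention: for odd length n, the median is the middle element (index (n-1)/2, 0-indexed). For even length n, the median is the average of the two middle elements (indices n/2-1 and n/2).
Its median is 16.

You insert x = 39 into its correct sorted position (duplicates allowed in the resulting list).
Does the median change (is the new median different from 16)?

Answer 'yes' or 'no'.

Answer: yes

Derivation:
Old median = 16
Insert x = 39
New median = 18
Changed? yes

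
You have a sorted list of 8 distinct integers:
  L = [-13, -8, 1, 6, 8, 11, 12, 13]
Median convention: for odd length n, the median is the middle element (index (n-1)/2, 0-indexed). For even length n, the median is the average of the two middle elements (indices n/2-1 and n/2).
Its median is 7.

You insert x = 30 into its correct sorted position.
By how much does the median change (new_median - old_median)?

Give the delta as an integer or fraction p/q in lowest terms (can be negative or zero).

Answer: 1

Derivation:
Old median = 7
After inserting x = 30: new sorted = [-13, -8, 1, 6, 8, 11, 12, 13, 30]
New median = 8
Delta = 8 - 7 = 1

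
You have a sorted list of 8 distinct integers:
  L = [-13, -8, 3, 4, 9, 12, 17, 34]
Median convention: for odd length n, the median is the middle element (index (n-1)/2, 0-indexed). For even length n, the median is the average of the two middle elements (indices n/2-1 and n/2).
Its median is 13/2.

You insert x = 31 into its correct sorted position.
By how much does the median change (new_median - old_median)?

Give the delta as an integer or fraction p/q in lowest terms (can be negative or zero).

Old median = 13/2
After inserting x = 31: new sorted = [-13, -8, 3, 4, 9, 12, 17, 31, 34]
New median = 9
Delta = 9 - 13/2 = 5/2

Answer: 5/2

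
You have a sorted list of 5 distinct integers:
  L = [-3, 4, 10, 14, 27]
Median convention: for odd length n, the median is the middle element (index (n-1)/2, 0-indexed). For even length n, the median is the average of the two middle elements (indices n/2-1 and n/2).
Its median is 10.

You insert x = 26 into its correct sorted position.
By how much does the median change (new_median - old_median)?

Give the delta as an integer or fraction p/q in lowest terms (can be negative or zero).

Answer: 2

Derivation:
Old median = 10
After inserting x = 26: new sorted = [-3, 4, 10, 14, 26, 27]
New median = 12
Delta = 12 - 10 = 2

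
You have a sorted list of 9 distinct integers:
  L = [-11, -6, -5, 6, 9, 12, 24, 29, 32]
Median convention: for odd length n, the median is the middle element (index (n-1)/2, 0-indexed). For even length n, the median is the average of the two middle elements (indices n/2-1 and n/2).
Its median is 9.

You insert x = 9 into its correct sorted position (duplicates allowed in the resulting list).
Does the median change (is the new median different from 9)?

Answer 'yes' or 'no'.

Old median = 9
Insert x = 9
New median = 9
Changed? no

Answer: no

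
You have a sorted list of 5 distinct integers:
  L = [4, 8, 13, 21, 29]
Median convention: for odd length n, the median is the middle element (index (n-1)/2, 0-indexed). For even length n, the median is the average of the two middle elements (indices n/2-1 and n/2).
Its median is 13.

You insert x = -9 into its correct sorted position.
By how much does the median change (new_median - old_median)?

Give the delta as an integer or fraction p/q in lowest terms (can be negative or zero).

Answer: -5/2

Derivation:
Old median = 13
After inserting x = -9: new sorted = [-9, 4, 8, 13, 21, 29]
New median = 21/2
Delta = 21/2 - 13 = -5/2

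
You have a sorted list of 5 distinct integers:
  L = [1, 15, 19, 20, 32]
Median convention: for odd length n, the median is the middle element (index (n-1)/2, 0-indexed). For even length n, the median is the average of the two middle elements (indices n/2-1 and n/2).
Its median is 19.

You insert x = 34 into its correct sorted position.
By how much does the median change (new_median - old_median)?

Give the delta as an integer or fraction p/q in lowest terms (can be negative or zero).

Old median = 19
After inserting x = 34: new sorted = [1, 15, 19, 20, 32, 34]
New median = 39/2
Delta = 39/2 - 19 = 1/2

Answer: 1/2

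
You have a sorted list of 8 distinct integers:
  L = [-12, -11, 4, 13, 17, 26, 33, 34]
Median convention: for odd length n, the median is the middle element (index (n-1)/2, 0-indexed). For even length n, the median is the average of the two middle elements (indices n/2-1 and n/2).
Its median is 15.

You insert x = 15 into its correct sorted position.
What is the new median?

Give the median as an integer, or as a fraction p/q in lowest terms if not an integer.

Answer: 15

Derivation:
Old list (sorted, length 8): [-12, -11, 4, 13, 17, 26, 33, 34]
Old median = 15
Insert x = 15
Old length even (8). Middle pair: indices 3,4 = 13,17.
New length odd (9). New median = single middle element.
x = 15: 4 elements are < x, 4 elements are > x.
New sorted list: [-12, -11, 4, 13, 15, 17, 26, 33, 34]
New median = 15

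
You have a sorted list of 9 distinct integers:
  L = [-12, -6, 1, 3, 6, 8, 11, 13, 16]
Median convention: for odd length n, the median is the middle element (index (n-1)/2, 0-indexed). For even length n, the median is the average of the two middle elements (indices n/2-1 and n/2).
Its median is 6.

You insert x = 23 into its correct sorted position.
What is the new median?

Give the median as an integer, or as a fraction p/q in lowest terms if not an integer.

Answer: 7

Derivation:
Old list (sorted, length 9): [-12, -6, 1, 3, 6, 8, 11, 13, 16]
Old median = 6
Insert x = 23
Old length odd (9). Middle was index 4 = 6.
New length even (10). New median = avg of two middle elements.
x = 23: 9 elements are < x, 0 elements are > x.
New sorted list: [-12, -6, 1, 3, 6, 8, 11, 13, 16, 23]
New median = 7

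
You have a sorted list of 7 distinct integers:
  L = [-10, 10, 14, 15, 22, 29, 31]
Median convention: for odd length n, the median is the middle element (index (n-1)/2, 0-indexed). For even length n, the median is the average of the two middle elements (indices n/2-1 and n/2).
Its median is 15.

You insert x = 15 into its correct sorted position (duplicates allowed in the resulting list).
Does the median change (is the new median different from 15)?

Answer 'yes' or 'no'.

Old median = 15
Insert x = 15
New median = 15
Changed? no

Answer: no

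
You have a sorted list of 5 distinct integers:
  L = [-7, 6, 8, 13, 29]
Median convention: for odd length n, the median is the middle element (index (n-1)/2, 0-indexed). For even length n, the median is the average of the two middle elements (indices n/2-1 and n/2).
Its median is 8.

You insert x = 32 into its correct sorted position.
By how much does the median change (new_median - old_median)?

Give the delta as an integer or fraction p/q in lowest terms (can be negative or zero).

Answer: 5/2

Derivation:
Old median = 8
After inserting x = 32: new sorted = [-7, 6, 8, 13, 29, 32]
New median = 21/2
Delta = 21/2 - 8 = 5/2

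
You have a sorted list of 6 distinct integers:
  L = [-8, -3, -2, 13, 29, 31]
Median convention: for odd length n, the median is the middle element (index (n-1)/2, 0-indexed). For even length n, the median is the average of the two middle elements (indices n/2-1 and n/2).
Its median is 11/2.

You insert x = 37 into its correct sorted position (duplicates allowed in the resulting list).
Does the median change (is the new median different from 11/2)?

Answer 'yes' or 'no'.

Old median = 11/2
Insert x = 37
New median = 13
Changed? yes

Answer: yes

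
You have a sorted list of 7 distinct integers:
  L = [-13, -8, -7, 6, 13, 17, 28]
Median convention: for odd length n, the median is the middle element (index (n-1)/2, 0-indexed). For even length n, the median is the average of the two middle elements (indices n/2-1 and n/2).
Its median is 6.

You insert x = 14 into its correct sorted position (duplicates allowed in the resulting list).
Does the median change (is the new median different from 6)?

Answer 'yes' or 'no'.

Old median = 6
Insert x = 14
New median = 19/2
Changed? yes

Answer: yes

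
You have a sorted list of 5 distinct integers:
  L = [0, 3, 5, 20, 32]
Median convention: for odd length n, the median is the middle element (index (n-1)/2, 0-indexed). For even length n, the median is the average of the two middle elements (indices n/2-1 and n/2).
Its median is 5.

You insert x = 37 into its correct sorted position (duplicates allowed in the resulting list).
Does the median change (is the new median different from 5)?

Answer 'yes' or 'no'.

Old median = 5
Insert x = 37
New median = 25/2
Changed? yes

Answer: yes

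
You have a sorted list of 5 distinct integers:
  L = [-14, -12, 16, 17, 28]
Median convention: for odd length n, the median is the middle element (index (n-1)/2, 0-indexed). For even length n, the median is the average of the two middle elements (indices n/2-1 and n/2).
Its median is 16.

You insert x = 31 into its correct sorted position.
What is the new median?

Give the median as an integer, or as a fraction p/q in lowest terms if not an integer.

Answer: 33/2

Derivation:
Old list (sorted, length 5): [-14, -12, 16, 17, 28]
Old median = 16
Insert x = 31
Old length odd (5). Middle was index 2 = 16.
New length even (6). New median = avg of two middle elements.
x = 31: 5 elements are < x, 0 elements are > x.
New sorted list: [-14, -12, 16, 17, 28, 31]
New median = 33/2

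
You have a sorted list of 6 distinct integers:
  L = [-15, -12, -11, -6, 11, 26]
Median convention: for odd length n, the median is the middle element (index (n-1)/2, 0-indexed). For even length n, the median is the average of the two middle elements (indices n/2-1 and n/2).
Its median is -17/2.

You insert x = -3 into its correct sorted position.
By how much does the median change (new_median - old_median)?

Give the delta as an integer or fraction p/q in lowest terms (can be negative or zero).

Answer: 5/2

Derivation:
Old median = -17/2
After inserting x = -3: new sorted = [-15, -12, -11, -6, -3, 11, 26]
New median = -6
Delta = -6 - -17/2 = 5/2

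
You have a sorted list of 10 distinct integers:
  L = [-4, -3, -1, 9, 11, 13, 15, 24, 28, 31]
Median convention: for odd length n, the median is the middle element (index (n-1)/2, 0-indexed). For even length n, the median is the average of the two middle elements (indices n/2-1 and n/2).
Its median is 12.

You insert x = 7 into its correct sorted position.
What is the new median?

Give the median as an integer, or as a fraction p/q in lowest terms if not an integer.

Old list (sorted, length 10): [-4, -3, -1, 9, 11, 13, 15, 24, 28, 31]
Old median = 12
Insert x = 7
Old length even (10). Middle pair: indices 4,5 = 11,13.
New length odd (11). New median = single middle element.
x = 7: 3 elements are < x, 7 elements are > x.
New sorted list: [-4, -3, -1, 7, 9, 11, 13, 15, 24, 28, 31]
New median = 11

Answer: 11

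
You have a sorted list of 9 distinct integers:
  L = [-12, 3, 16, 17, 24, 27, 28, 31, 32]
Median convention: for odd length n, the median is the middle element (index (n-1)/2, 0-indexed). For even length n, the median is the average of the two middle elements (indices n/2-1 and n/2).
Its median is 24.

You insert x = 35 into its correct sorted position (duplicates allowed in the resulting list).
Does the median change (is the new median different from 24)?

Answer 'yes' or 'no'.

Old median = 24
Insert x = 35
New median = 51/2
Changed? yes

Answer: yes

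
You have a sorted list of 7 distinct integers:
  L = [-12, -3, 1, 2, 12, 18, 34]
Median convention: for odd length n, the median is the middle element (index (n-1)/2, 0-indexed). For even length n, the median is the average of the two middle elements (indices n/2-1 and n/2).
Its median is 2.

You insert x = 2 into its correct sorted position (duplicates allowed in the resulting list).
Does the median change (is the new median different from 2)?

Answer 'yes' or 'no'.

Old median = 2
Insert x = 2
New median = 2
Changed? no

Answer: no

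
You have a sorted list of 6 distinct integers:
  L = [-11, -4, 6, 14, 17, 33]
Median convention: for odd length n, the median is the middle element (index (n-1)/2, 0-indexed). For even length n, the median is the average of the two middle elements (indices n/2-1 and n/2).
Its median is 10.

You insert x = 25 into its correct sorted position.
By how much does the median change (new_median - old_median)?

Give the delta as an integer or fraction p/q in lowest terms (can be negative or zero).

Old median = 10
After inserting x = 25: new sorted = [-11, -4, 6, 14, 17, 25, 33]
New median = 14
Delta = 14 - 10 = 4

Answer: 4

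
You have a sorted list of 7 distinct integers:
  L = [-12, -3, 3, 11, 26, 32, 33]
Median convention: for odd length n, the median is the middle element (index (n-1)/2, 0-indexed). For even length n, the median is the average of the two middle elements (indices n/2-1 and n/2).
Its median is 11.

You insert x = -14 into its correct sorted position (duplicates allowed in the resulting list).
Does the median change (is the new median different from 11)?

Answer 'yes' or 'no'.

Old median = 11
Insert x = -14
New median = 7
Changed? yes

Answer: yes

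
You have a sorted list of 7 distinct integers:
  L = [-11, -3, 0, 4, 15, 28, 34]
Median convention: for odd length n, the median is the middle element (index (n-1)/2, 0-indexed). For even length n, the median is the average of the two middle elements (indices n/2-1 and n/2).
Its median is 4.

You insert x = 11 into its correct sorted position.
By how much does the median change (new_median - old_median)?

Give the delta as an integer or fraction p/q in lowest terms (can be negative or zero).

Old median = 4
After inserting x = 11: new sorted = [-11, -3, 0, 4, 11, 15, 28, 34]
New median = 15/2
Delta = 15/2 - 4 = 7/2

Answer: 7/2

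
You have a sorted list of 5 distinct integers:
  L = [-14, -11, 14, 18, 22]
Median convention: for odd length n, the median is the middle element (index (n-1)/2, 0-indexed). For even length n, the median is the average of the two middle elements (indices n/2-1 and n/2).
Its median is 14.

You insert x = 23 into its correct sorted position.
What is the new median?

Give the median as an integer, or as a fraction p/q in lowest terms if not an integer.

Old list (sorted, length 5): [-14, -11, 14, 18, 22]
Old median = 14
Insert x = 23
Old length odd (5). Middle was index 2 = 14.
New length even (6). New median = avg of two middle elements.
x = 23: 5 elements are < x, 0 elements are > x.
New sorted list: [-14, -11, 14, 18, 22, 23]
New median = 16

Answer: 16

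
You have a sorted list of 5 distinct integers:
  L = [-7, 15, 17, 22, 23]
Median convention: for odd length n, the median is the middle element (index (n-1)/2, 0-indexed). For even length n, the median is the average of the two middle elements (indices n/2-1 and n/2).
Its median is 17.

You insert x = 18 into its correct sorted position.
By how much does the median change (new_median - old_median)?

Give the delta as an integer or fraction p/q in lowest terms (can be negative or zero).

Answer: 1/2

Derivation:
Old median = 17
After inserting x = 18: new sorted = [-7, 15, 17, 18, 22, 23]
New median = 35/2
Delta = 35/2 - 17 = 1/2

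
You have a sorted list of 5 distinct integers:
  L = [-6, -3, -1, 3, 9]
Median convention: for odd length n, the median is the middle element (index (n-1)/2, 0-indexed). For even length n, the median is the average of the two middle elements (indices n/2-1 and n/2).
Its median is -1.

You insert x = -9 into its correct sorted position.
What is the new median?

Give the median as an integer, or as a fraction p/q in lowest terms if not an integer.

Old list (sorted, length 5): [-6, -3, -1, 3, 9]
Old median = -1
Insert x = -9
Old length odd (5). Middle was index 2 = -1.
New length even (6). New median = avg of two middle elements.
x = -9: 0 elements are < x, 5 elements are > x.
New sorted list: [-9, -6, -3, -1, 3, 9]
New median = -2

Answer: -2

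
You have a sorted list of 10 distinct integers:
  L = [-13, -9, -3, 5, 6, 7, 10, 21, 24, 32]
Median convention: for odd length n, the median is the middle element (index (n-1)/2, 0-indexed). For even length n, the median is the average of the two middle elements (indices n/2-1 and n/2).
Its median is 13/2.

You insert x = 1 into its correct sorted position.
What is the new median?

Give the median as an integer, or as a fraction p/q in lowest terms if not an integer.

Answer: 6

Derivation:
Old list (sorted, length 10): [-13, -9, -3, 5, 6, 7, 10, 21, 24, 32]
Old median = 13/2
Insert x = 1
Old length even (10). Middle pair: indices 4,5 = 6,7.
New length odd (11). New median = single middle element.
x = 1: 3 elements are < x, 7 elements are > x.
New sorted list: [-13, -9, -3, 1, 5, 6, 7, 10, 21, 24, 32]
New median = 6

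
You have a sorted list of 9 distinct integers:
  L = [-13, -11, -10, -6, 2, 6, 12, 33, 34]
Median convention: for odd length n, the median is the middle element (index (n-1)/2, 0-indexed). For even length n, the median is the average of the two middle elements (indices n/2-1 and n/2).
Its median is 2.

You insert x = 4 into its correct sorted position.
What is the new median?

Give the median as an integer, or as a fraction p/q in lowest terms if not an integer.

Answer: 3

Derivation:
Old list (sorted, length 9): [-13, -11, -10, -6, 2, 6, 12, 33, 34]
Old median = 2
Insert x = 4
Old length odd (9). Middle was index 4 = 2.
New length even (10). New median = avg of two middle elements.
x = 4: 5 elements are < x, 4 elements are > x.
New sorted list: [-13, -11, -10, -6, 2, 4, 6, 12, 33, 34]
New median = 3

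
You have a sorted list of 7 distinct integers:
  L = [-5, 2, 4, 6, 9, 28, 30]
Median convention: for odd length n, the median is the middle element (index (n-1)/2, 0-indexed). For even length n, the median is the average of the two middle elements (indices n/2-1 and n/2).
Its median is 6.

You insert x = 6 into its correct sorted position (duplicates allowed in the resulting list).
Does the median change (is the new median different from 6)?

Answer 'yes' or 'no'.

Old median = 6
Insert x = 6
New median = 6
Changed? no

Answer: no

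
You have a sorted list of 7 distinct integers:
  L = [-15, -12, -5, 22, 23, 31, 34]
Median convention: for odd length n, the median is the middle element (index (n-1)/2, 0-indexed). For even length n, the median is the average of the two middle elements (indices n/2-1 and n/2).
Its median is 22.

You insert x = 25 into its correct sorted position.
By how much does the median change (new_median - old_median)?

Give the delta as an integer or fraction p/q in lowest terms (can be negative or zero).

Answer: 1/2

Derivation:
Old median = 22
After inserting x = 25: new sorted = [-15, -12, -5, 22, 23, 25, 31, 34]
New median = 45/2
Delta = 45/2 - 22 = 1/2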